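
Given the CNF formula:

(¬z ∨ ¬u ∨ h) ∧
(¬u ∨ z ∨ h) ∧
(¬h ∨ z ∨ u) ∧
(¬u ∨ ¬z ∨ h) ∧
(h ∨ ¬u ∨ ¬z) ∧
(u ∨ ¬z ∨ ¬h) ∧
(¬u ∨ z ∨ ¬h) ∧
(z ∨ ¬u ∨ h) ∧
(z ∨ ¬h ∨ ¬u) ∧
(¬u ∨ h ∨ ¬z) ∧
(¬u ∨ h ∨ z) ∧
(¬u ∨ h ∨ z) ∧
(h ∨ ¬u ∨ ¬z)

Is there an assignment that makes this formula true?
Yes

Yes, the formula is satisfiable.

One satisfying assignment is: h=False, z=False, u=False

Verification: With this assignment, all 13 clauses evaluate to true.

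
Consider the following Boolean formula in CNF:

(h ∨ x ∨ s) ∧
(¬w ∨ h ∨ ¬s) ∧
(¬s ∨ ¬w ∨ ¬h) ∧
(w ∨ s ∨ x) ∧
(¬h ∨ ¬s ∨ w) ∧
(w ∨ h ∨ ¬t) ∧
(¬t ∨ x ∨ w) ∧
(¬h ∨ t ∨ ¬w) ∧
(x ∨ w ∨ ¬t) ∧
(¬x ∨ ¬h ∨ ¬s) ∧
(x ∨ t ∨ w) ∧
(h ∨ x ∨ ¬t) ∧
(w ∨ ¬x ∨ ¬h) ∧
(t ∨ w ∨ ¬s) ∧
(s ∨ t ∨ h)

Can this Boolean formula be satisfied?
Yes

Yes, the formula is satisfiable.

One satisfying assignment is: h=True, w=True, s=False, x=False, t=True

Verification: With this assignment, all 15 clauses evaluate to true.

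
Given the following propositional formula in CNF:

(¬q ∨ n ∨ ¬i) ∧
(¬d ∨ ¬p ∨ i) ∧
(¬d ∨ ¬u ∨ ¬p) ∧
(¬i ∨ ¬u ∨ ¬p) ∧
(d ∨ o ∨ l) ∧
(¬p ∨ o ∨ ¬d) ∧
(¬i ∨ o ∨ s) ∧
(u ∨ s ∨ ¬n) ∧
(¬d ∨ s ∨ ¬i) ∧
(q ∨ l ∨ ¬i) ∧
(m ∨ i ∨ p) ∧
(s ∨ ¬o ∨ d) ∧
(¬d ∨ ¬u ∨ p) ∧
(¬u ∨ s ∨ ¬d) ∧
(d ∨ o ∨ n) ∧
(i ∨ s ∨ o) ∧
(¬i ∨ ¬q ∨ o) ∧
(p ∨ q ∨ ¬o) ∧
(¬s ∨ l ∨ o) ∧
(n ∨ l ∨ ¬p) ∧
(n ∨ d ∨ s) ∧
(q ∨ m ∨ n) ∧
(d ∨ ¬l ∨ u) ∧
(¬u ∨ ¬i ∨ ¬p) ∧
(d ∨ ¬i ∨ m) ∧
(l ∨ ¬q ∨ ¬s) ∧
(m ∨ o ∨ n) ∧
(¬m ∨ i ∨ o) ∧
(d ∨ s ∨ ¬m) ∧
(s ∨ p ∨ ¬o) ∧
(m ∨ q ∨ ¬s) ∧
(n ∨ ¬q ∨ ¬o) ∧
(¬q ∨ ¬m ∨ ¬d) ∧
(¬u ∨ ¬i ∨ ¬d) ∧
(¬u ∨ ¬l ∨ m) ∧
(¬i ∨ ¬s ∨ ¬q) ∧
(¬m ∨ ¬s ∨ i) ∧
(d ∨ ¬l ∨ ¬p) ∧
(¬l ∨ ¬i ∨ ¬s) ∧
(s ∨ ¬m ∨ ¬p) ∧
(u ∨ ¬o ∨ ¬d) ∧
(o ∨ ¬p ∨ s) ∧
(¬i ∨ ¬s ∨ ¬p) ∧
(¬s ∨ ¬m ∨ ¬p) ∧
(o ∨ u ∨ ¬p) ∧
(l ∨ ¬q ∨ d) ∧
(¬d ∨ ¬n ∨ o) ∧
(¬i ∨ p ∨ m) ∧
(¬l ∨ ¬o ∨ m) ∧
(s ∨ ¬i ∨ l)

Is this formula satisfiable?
No

No, the formula is not satisfiable.

No assignment of truth values to the variables can make all 50 clauses true simultaneously.

The formula is UNSAT (unsatisfiable).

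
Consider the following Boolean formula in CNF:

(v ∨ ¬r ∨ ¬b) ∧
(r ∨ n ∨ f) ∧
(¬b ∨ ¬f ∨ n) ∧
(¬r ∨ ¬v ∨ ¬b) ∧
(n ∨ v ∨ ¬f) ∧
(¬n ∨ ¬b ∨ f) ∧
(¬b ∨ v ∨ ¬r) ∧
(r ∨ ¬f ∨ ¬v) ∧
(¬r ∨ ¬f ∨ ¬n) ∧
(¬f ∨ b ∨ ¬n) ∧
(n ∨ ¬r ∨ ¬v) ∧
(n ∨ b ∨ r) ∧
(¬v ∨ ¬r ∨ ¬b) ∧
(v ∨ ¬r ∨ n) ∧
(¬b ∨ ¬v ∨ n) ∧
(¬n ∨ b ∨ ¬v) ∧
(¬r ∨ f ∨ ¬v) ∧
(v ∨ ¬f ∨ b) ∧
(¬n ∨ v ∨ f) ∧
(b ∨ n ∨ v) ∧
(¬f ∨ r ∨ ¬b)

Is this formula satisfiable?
No

No, the formula is not satisfiable.

No assignment of truth values to the variables can make all 21 clauses true simultaneously.

The formula is UNSAT (unsatisfiable).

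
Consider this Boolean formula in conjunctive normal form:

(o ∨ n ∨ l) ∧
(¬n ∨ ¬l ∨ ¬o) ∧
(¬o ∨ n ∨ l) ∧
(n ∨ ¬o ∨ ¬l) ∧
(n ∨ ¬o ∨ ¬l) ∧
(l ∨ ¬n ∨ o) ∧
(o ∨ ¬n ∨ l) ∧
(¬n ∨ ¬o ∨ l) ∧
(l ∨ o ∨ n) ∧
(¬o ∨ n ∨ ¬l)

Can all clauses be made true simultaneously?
Yes

Yes, the formula is satisfiable.

One satisfying assignment is: n=False, o=False, l=True

Verification: With this assignment, all 10 clauses evaluate to true.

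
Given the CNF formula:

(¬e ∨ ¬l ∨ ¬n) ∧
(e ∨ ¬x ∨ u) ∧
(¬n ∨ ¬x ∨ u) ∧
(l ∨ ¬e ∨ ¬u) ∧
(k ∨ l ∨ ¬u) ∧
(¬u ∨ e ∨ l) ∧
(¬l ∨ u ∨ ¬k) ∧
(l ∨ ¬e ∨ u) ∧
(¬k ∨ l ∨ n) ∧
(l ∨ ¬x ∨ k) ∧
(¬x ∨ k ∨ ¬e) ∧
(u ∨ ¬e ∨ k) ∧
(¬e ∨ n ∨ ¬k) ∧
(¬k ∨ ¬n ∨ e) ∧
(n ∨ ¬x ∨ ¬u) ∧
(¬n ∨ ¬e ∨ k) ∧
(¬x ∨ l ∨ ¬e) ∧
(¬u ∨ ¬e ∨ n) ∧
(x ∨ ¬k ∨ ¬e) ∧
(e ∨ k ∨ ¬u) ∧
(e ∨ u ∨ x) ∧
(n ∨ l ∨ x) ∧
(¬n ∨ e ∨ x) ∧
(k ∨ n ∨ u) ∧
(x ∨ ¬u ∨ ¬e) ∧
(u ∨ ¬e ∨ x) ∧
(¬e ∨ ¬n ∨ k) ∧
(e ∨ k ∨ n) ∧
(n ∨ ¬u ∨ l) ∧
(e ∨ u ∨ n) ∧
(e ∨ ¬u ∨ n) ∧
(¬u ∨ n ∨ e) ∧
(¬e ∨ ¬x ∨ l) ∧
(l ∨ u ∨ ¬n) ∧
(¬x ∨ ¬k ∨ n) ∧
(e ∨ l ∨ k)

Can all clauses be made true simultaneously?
No

No, the formula is not satisfiable.

No assignment of truth values to the variables can make all 36 clauses true simultaneously.

The formula is UNSAT (unsatisfiable).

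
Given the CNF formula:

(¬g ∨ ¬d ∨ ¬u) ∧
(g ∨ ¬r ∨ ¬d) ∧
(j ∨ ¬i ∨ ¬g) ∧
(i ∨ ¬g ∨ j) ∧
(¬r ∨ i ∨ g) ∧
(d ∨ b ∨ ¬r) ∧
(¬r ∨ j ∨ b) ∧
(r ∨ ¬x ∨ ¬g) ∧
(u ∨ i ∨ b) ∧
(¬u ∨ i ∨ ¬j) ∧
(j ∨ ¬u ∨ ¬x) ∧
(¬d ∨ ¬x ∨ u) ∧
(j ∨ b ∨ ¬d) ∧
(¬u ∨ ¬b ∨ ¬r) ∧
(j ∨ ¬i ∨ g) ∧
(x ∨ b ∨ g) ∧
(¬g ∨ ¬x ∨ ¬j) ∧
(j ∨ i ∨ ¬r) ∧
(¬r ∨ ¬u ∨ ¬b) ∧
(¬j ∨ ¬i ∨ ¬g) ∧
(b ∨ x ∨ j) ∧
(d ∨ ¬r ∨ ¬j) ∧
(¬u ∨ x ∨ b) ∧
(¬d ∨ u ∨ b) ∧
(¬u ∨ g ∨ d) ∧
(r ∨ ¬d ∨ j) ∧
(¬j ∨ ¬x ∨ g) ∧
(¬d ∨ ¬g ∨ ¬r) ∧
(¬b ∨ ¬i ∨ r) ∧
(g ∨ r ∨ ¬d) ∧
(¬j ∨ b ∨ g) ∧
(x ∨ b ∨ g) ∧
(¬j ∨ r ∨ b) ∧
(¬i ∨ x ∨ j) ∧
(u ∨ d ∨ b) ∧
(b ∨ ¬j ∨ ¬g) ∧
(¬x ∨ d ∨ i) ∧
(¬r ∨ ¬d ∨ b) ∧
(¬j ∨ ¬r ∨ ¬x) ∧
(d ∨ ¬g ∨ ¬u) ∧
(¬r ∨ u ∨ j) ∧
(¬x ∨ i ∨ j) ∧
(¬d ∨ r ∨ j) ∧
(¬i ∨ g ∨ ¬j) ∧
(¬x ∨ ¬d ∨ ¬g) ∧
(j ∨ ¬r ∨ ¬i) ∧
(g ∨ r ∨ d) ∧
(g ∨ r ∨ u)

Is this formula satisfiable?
Yes

Yes, the formula is satisfiable.

One satisfying assignment is: u=False, x=False, b=True, d=False, r=False, i=False, j=True, g=True

Verification: With this assignment, all 48 clauses evaluate to true.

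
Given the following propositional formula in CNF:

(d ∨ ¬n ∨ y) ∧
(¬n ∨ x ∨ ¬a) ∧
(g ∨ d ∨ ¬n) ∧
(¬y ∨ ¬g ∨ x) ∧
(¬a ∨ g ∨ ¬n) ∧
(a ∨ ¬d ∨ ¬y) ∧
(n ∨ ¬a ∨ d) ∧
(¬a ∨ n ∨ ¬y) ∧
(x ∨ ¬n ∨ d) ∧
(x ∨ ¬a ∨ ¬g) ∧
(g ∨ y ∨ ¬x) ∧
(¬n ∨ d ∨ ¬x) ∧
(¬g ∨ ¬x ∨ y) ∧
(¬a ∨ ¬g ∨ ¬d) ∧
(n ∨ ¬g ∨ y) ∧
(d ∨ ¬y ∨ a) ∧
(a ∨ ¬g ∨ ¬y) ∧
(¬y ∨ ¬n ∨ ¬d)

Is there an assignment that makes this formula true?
Yes

Yes, the formula is satisfiable.

One satisfying assignment is: g=False, x=False, y=False, d=False, n=False, a=False

Verification: With this assignment, all 18 clauses evaluate to true.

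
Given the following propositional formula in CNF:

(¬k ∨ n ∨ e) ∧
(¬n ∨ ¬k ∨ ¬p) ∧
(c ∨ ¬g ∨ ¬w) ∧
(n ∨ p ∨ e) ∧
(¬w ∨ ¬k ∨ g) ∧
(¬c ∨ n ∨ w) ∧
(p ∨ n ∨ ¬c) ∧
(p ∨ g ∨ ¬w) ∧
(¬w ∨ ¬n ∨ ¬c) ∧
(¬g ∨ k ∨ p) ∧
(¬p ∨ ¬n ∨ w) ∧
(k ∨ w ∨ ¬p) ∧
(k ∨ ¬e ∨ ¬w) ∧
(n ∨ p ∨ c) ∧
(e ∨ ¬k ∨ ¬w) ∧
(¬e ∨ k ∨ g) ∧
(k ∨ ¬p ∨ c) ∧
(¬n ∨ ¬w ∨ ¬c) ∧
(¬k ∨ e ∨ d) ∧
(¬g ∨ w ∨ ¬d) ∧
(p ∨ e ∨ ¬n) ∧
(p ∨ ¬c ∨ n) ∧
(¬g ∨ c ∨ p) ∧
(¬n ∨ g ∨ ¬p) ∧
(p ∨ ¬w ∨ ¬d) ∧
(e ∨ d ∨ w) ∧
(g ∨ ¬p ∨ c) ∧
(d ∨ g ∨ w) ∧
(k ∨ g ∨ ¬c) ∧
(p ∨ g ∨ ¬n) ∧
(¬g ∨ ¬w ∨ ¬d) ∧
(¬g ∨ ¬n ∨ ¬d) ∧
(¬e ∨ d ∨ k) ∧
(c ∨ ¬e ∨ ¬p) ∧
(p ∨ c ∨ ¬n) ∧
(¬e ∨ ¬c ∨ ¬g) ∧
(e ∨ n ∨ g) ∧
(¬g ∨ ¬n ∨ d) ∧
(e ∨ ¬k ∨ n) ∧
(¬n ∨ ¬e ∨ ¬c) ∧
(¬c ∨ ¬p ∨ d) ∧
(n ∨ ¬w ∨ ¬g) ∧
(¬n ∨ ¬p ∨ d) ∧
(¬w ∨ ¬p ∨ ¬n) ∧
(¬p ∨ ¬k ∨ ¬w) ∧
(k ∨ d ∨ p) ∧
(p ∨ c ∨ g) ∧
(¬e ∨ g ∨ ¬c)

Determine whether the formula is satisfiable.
No

No, the formula is not satisfiable.

No assignment of truth values to the variables can make all 48 clauses true simultaneously.

The formula is UNSAT (unsatisfiable).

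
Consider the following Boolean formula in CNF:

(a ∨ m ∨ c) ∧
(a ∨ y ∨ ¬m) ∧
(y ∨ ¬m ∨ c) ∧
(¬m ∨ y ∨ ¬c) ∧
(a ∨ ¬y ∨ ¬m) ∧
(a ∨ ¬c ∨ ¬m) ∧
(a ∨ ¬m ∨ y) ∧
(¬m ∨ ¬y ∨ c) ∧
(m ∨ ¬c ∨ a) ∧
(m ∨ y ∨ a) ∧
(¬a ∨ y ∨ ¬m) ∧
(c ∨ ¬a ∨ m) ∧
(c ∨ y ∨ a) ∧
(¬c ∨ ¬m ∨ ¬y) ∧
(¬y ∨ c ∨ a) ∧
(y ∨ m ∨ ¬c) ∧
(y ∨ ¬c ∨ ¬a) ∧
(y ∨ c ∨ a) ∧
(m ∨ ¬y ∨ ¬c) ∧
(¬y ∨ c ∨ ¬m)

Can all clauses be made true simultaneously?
No

No, the formula is not satisfiable.

No assignment of truth values to the variables can make all 20 clauses true simultaneously.

The formula is UNSAT (unsatisfiable).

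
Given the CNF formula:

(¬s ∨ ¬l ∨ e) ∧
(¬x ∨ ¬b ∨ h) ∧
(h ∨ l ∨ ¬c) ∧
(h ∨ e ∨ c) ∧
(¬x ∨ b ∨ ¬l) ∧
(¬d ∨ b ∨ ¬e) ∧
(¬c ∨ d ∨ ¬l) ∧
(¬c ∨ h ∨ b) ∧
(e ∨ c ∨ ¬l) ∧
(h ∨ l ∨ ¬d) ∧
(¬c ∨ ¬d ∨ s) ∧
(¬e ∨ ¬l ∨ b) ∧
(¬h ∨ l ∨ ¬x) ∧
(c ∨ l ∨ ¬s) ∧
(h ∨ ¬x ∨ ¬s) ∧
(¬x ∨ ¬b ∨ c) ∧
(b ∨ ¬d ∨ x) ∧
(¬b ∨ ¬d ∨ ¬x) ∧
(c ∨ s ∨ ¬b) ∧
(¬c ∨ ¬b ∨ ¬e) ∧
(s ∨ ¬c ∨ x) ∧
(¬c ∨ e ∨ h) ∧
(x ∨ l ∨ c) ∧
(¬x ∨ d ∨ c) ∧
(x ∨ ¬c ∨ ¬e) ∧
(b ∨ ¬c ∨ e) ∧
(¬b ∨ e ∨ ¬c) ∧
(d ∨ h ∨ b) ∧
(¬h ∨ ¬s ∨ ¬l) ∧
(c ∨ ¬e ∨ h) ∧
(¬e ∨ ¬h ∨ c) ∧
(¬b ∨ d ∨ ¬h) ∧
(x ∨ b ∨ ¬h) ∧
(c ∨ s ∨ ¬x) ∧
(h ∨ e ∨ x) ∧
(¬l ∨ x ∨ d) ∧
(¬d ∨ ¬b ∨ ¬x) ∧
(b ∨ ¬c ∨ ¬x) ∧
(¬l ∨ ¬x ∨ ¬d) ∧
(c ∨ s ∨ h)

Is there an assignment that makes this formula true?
No

No, the formula is not satisfiable.

No assignment of truth values to the variables can make all 40 clauses true simultaneously.

The formula is UNSAT (unsatisfiable).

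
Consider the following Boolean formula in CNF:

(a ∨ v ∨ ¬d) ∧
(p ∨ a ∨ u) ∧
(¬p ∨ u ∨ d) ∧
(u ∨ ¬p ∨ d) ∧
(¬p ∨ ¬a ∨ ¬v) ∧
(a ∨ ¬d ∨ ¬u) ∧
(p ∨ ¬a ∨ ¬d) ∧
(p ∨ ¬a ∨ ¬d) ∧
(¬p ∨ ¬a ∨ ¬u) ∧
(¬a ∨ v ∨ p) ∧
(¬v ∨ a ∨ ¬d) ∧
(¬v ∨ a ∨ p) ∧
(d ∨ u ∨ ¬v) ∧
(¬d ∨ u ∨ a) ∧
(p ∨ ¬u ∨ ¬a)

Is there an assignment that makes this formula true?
Yes

Yes, the formula is satisfiable.

One satisfying assignment is: v=False, p=False, u=True, d=False, a=False

Verification: With this assignment, all 15 clauses evaluate to true.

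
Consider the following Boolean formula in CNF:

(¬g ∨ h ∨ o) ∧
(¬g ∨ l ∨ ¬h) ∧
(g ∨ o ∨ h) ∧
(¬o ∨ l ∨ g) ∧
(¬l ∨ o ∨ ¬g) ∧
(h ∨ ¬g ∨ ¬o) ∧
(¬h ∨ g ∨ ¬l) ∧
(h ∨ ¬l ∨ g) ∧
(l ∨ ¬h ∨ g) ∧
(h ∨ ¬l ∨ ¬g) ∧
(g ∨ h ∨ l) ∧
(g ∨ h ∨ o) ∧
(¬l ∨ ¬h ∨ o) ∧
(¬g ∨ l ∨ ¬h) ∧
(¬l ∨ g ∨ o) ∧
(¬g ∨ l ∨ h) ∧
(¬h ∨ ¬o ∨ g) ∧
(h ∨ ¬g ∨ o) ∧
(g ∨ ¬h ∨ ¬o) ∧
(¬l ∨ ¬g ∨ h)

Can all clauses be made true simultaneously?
Yes

Yes, the formula is satisfiable.

One satisfying assignment is: o=True, g=True, h=True, l=True

Verification: With this assignment, all 20 clauses evaluate to true.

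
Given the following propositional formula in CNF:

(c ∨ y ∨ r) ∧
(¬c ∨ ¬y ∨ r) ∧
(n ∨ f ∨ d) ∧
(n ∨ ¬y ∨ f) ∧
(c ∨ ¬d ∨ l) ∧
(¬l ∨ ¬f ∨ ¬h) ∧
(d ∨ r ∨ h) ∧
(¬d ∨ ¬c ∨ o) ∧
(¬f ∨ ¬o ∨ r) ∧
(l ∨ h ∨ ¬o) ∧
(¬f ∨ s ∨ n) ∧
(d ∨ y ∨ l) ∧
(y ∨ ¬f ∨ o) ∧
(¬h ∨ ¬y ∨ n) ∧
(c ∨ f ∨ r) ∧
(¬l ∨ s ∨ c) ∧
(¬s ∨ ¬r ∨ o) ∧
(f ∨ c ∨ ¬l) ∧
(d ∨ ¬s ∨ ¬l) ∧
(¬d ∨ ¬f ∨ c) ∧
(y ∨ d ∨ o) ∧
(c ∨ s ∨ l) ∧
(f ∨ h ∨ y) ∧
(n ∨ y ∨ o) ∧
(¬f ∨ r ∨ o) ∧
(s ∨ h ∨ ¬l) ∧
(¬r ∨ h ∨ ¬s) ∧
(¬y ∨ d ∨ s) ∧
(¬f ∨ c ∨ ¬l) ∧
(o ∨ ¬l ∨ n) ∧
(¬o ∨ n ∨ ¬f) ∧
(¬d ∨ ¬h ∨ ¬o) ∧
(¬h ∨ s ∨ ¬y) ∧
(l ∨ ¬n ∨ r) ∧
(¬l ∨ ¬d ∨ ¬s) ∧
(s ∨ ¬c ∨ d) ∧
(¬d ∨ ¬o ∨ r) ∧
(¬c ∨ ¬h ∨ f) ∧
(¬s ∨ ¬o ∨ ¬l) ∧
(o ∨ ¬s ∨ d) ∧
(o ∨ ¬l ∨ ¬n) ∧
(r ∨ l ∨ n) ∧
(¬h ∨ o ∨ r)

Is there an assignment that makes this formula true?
Yes

Yes, the formula is satisfiable.

One satisfying assignment is: s=True, f=False, h=True, y=True, o=True, l=False, c=False, d=False, n=True, r=True

Verification: With this assignment, all 43 clauses evaluate to true.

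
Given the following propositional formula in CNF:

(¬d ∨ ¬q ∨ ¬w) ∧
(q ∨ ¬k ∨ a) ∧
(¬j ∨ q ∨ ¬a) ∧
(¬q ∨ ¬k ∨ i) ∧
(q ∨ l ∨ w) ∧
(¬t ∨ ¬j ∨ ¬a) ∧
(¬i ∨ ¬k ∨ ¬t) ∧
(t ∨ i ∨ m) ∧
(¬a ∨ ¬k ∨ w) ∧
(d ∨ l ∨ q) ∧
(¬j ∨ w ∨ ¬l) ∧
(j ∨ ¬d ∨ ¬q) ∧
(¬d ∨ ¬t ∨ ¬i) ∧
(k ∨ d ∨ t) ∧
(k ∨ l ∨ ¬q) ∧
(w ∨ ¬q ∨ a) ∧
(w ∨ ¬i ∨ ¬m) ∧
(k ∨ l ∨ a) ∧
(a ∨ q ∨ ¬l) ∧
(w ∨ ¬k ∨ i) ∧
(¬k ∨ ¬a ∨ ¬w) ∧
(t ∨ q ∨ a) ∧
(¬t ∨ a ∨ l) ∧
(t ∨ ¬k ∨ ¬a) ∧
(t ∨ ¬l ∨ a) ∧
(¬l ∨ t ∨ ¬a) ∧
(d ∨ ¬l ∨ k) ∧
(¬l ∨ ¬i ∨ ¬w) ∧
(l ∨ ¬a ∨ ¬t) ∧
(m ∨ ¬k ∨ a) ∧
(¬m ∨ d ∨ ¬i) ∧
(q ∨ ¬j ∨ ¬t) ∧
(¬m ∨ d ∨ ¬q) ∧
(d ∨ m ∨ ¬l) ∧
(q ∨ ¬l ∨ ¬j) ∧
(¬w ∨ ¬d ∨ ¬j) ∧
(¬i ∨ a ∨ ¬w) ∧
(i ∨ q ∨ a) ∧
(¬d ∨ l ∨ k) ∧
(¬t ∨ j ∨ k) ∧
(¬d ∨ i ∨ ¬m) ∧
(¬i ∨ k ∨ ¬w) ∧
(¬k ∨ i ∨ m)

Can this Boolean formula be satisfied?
No

No, the formula is not satisfiable.

No assignment of truth values to the variables can make all 43 clauses true simultaneously.

The formula is UNSAT (unsatisfiable).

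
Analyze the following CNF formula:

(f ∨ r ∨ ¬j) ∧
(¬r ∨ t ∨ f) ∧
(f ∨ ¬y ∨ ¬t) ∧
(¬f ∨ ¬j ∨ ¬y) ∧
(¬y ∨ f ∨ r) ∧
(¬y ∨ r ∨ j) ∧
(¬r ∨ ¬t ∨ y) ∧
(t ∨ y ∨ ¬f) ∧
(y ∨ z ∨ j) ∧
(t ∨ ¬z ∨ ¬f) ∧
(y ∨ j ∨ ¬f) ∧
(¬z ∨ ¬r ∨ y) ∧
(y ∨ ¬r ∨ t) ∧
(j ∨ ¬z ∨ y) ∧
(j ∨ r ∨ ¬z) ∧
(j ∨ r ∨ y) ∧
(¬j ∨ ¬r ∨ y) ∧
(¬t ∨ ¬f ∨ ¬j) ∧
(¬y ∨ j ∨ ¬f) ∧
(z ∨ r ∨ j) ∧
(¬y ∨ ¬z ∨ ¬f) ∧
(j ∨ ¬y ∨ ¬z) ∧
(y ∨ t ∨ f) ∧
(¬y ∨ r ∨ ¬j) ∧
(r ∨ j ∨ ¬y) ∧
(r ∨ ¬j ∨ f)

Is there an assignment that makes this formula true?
No

No, the formula is not satisfiable.

No assignment of truth values to the variables can make all 26 clauses true simultaneously.

The formula is UNSAT (unsatisfiable).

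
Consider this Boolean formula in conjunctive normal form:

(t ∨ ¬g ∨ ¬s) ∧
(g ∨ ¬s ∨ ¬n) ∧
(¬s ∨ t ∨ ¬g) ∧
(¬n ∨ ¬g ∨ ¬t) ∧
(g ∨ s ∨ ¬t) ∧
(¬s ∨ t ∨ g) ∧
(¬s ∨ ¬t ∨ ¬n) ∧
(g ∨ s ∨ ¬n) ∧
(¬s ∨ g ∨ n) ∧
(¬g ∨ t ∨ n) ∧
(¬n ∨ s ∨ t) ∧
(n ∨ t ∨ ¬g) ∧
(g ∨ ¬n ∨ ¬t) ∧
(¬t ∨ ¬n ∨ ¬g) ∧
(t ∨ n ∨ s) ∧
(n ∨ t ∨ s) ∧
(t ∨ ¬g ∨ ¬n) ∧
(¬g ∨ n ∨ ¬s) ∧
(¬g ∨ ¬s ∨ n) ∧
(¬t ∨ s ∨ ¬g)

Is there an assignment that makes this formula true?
No

No, the formula is not satisfiable.

No assignment of truth values to the variables can make all 20 clauses true simultaneously.

The formula is UNSAT (unsatisfiable).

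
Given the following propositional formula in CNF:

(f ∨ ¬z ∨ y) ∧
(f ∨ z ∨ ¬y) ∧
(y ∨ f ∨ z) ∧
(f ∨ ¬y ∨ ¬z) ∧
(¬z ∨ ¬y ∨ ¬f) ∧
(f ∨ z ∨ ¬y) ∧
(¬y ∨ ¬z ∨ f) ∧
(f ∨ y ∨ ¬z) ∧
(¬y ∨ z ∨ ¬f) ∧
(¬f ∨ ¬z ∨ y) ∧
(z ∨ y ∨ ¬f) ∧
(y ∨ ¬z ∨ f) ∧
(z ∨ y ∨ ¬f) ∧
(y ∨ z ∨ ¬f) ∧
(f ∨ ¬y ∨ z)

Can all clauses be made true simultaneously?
No

No, the formula is not satisfiable.

No assignment of truth values to the variables can make all 15 clauses true simultaneously.

The formula is UNSAT (unsatisfiable).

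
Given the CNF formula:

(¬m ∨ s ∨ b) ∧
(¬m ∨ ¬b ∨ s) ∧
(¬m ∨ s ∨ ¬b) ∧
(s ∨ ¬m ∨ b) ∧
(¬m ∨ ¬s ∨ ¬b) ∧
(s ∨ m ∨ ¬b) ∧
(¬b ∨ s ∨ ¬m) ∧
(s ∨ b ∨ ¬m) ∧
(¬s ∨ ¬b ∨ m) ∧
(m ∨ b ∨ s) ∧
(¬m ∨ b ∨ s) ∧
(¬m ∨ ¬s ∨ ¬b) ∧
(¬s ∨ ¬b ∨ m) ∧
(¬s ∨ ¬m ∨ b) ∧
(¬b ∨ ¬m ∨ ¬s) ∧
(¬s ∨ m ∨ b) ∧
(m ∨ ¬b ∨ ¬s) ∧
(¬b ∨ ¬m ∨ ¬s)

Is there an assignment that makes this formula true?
No

No, the formula is not satisfiable.

No assignment of truth values to the variables can make all 18 clauses true simultaneously.

The formula is UNSAT (unsatisfiable).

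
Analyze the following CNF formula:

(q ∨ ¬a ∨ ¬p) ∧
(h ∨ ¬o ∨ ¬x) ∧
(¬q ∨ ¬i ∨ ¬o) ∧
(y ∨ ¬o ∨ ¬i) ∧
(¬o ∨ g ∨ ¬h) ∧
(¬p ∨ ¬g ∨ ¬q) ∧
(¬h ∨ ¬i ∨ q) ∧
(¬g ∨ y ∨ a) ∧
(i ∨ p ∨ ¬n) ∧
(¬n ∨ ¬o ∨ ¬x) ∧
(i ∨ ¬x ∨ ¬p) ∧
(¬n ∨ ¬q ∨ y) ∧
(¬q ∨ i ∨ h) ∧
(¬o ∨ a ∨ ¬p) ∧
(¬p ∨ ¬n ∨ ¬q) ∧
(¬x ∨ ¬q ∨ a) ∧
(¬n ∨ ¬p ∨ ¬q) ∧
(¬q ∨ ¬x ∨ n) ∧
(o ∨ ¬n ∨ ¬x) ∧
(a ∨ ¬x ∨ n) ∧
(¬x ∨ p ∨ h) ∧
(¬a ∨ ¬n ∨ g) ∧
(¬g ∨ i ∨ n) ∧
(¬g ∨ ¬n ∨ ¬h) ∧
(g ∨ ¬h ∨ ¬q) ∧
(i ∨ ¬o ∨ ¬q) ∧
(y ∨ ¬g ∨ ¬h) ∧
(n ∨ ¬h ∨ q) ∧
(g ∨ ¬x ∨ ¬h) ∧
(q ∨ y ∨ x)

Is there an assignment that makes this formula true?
Yes

Yes, the formula is satisfiable.

One satisfying assignment is: o=False, i=True, x=False, n=False, h=False, a=False, y=False, p=False, q=True, g=False

Verification: With this assignment, all 30 clauses evaluate to true.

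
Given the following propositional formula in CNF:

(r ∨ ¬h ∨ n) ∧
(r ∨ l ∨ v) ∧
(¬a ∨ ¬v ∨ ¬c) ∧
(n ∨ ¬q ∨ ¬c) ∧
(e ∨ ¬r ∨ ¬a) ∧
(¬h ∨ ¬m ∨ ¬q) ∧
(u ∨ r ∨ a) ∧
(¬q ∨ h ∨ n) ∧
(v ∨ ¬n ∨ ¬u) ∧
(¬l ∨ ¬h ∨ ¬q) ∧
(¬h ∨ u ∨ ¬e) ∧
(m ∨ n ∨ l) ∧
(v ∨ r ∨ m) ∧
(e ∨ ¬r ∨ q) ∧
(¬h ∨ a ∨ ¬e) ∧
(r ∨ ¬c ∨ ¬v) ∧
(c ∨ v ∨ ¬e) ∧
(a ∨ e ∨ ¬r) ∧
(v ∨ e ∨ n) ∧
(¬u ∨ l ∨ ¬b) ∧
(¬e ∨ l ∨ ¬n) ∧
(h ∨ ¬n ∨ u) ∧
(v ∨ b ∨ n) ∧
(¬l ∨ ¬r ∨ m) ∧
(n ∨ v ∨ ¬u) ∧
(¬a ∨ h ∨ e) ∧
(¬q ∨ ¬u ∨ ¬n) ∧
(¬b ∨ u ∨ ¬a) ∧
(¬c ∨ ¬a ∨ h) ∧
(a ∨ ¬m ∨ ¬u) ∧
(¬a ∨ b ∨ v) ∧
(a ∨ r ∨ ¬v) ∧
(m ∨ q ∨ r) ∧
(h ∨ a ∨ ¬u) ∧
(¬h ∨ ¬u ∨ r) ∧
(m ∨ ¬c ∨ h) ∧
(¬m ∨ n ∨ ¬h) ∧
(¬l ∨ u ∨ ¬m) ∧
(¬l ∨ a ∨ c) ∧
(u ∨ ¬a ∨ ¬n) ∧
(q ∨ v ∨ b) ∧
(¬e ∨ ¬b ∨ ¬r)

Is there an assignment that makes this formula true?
Yes

Yes, the formula is satisfiable.

One satisfying assignment is: q=False, r=True, b=False, v=True, m=True, n=True, e=True, l=True, u=True, c=False, a=True, h=False

Verification: With this assignment, all 42 clauses evaluate to true.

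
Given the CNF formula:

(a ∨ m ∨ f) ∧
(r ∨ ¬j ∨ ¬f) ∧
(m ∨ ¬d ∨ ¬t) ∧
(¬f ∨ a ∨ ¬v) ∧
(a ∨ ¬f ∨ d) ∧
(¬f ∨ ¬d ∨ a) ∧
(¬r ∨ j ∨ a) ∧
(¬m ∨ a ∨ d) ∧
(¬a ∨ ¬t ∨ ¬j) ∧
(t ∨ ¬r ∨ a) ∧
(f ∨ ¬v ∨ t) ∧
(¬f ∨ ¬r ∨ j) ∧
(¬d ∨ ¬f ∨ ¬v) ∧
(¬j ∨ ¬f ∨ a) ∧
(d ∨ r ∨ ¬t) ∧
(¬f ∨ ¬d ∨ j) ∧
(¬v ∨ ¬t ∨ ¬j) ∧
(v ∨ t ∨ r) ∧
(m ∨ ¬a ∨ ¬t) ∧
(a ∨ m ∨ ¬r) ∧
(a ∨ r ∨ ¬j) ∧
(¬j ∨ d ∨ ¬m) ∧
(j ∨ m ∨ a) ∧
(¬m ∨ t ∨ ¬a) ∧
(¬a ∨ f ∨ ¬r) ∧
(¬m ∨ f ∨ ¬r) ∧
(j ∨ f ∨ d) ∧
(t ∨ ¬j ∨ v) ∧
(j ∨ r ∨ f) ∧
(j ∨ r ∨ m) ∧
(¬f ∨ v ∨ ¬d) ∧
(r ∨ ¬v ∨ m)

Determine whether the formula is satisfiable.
Yes

Yes, the formula is satisfiable.

One satisfying assignment is: v=True, r=True, a=True, j=True, d=False, f=True, m=False, t=False

Verification: With this assignment, all 32 clauses evaluate to true.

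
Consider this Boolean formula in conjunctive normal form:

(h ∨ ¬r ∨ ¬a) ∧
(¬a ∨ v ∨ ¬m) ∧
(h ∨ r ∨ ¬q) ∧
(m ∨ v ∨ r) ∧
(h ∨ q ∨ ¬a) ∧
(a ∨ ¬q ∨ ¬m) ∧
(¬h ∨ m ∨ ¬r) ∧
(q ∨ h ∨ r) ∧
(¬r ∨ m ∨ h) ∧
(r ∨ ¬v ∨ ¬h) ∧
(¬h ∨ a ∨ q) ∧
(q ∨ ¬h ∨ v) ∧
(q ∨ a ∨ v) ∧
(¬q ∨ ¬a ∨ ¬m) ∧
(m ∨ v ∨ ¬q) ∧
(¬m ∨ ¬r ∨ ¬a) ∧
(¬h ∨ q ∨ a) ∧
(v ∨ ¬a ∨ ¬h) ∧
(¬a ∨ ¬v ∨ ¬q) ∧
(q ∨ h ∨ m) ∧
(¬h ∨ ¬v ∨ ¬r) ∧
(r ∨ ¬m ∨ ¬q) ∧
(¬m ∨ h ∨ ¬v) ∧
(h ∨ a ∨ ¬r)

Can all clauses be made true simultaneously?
No

No, the formula is not satisfiable.

No assignment of truth values to the variables can make all 24 clauses true simultaneously.

The formula is UNSAT (unsatisfiable).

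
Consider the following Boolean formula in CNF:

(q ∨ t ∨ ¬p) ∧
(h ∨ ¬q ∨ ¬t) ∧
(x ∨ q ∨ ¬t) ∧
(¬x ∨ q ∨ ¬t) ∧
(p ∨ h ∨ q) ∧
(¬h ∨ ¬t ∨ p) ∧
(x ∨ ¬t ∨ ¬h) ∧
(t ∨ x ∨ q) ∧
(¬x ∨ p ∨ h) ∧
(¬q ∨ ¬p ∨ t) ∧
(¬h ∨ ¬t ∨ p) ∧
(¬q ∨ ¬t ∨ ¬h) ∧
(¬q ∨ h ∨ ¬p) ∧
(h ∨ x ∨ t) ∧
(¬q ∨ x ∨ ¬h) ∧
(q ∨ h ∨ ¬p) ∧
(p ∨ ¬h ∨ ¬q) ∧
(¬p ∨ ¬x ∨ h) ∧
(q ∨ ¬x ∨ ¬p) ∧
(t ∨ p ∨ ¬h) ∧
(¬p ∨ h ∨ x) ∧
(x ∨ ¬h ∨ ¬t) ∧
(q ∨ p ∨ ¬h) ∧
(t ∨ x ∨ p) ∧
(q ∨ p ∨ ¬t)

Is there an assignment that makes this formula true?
No

No, the formula is not satisfiable.

No assignment of truth values to the variables can make all 25 clauses true simultaneously.

The formula is UNSAT (unsatisfiable).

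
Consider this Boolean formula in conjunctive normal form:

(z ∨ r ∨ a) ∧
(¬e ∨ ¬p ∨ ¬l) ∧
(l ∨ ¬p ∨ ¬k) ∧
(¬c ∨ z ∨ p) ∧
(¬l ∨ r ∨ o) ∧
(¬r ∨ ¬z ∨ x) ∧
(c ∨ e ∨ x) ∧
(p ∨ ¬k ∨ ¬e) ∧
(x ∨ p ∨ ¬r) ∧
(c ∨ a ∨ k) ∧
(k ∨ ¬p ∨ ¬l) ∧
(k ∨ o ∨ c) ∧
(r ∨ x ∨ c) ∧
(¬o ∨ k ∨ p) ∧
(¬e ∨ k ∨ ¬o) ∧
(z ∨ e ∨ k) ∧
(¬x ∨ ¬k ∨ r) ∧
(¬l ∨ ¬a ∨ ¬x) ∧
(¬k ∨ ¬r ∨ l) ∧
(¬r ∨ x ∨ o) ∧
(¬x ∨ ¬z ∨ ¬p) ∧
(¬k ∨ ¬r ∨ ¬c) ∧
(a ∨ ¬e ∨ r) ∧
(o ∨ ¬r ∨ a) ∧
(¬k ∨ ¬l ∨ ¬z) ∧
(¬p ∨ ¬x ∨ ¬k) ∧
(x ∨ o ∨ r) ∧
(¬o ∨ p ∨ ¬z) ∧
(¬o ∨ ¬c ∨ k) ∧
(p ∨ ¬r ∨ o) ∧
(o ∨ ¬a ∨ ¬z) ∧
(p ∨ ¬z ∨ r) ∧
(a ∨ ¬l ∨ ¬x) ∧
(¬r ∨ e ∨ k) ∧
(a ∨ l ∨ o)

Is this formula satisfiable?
Yes

Yes, the formula is satisfiable.

One satisfying assignment is: c=True, p=True, z=False, l=True, e=False, x=False, a=True, r=False, o=True, k=True

Verification: With this assignment, all 35 clauses evaluate to true.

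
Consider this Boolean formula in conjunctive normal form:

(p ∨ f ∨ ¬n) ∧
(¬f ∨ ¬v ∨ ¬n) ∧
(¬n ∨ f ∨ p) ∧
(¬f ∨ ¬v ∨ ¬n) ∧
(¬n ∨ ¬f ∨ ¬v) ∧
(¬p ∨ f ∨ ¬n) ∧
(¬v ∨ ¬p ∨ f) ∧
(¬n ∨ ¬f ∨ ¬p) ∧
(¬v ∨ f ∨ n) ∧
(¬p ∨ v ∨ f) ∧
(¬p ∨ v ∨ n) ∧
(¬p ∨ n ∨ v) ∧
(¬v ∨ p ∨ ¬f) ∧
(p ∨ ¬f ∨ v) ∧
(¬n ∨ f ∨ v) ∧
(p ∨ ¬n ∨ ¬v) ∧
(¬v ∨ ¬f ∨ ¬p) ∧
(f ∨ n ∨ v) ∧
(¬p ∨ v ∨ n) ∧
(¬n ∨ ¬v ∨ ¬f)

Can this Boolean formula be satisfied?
No

No, the formula is not satisfiable.

No assignment of truth values to the variables can make all 20 clauses true simultaneously.

The formula is UNSAT (unsatisfiable).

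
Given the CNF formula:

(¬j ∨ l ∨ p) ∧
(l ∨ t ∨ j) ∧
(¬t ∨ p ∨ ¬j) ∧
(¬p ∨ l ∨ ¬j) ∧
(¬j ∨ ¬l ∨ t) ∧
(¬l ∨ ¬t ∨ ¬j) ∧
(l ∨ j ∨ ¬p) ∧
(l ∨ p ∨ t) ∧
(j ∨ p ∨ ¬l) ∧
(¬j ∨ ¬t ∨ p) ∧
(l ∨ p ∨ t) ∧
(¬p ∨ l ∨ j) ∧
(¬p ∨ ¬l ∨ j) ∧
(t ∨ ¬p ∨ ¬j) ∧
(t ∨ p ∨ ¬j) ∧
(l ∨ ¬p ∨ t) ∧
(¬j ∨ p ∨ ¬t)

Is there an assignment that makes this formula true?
Yes

Yes, the formula is satisfiable.

One satisfying assignment is: t=True, p=False, l=False, j=False

Verification: With this assignment, all 17 clauses evaluate to true.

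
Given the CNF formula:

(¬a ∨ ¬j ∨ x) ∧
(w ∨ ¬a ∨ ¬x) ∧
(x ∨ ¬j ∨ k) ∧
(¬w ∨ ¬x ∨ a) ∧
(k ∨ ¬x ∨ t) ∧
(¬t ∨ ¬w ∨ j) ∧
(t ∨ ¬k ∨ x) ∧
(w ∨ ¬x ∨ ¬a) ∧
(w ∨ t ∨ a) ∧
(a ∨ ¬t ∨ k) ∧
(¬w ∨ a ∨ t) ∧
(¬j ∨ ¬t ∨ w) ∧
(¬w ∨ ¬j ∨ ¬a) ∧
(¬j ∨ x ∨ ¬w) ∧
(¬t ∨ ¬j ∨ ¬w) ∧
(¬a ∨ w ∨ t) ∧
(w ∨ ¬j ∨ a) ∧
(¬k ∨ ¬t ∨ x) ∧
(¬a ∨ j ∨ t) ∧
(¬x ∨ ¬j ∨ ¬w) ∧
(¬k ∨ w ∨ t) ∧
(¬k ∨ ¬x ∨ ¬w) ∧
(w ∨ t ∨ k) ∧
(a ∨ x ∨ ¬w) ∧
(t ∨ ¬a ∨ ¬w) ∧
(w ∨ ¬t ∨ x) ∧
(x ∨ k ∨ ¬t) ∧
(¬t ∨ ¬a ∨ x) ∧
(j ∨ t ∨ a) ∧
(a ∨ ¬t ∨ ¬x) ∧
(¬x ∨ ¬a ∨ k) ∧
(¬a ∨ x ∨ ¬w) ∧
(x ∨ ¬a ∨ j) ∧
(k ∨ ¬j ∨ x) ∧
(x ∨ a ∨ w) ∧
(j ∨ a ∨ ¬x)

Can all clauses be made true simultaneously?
No

No, the formula is not satisfiable.

No assignment of truth values to the variables can make all 36 clauses true simultaneously.

The formula is UNSAT (unsatisfiable).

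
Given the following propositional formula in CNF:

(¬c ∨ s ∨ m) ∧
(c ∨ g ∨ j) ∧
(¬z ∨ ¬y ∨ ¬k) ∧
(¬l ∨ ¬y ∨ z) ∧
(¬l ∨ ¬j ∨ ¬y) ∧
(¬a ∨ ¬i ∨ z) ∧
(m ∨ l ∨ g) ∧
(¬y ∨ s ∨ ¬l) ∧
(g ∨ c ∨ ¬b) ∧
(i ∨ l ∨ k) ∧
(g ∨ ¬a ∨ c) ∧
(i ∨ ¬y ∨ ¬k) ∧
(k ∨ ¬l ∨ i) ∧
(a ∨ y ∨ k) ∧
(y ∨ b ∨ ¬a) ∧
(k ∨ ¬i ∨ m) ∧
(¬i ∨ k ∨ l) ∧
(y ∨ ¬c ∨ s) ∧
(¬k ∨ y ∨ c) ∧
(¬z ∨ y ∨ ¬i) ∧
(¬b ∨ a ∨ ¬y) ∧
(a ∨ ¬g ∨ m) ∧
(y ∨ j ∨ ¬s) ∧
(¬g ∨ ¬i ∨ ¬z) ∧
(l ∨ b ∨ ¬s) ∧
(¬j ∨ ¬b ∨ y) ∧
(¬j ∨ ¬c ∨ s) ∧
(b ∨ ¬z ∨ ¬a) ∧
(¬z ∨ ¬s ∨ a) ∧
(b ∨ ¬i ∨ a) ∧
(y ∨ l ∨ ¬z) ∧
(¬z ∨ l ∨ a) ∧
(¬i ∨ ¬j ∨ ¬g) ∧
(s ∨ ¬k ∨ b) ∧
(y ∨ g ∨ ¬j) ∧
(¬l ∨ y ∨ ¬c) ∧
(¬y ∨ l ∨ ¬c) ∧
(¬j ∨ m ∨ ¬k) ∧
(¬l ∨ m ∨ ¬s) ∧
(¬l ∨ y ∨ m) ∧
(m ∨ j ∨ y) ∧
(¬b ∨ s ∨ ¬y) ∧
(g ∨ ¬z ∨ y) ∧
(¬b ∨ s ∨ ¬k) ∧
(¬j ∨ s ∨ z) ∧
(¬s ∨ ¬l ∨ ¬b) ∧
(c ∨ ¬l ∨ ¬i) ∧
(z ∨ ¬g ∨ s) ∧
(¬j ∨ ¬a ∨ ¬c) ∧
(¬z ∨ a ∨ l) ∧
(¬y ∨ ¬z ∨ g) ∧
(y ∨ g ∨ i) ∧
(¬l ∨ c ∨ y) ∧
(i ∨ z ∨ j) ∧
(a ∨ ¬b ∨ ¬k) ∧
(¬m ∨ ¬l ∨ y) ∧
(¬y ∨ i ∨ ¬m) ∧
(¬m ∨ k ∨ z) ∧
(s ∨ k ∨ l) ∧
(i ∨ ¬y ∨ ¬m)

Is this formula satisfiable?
No

No, the formula is not satisfiable.

No assignment of truth values to the variables can make all 60 clauses true simultaneously.

The formula is UNSAT (unsatisfiable).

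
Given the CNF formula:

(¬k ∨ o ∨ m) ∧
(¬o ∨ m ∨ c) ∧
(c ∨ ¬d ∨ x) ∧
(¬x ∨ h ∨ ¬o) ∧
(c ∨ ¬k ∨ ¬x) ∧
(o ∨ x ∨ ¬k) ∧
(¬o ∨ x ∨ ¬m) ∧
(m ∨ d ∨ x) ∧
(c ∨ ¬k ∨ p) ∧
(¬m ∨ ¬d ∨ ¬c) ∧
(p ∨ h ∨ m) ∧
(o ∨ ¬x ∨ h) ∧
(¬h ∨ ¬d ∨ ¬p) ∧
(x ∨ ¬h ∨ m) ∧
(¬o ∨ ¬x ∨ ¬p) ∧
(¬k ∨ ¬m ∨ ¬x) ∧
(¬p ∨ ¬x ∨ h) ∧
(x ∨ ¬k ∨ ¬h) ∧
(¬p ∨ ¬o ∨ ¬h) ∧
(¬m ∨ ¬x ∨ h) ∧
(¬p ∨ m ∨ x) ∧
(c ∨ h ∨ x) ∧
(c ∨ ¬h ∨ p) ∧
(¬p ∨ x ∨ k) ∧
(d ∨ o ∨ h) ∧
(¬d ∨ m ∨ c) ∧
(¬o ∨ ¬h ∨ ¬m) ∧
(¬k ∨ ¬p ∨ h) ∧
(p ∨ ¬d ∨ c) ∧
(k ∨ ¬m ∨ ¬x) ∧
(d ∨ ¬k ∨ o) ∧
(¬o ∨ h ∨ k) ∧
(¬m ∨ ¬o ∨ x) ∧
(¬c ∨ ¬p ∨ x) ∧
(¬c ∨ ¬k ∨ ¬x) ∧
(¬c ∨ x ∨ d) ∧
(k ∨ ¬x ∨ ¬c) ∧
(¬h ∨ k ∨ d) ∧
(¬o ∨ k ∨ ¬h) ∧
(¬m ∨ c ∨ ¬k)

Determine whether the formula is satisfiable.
No

No, the formula is not satisfiable.

No assignment of truth values to the variables can make all 40 clauses true simultaneously.

The formula is UNSAT (unsatisfiable).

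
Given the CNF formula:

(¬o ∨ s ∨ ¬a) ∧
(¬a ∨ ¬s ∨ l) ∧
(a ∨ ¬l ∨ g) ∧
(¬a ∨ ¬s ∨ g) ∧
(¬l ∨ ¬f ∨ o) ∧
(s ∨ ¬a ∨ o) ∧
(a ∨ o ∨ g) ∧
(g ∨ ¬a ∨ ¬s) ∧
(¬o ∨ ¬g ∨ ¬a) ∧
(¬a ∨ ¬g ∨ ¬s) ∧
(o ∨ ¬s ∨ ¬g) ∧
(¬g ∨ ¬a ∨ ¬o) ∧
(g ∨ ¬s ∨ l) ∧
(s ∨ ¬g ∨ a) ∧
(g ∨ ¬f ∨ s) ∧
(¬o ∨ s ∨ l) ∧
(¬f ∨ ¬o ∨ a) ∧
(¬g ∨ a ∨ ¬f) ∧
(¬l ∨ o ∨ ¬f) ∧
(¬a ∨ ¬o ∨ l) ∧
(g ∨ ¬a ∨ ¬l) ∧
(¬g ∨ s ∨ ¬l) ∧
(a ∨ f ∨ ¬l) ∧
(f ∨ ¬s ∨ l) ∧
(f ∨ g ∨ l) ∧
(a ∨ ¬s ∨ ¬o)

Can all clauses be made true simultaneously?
No

No, the formula is not satisfiable.

No assignment of truth values to the variables can make all 26 clauses true simultaneously.

The formula is UNSAT (unsatisfiable).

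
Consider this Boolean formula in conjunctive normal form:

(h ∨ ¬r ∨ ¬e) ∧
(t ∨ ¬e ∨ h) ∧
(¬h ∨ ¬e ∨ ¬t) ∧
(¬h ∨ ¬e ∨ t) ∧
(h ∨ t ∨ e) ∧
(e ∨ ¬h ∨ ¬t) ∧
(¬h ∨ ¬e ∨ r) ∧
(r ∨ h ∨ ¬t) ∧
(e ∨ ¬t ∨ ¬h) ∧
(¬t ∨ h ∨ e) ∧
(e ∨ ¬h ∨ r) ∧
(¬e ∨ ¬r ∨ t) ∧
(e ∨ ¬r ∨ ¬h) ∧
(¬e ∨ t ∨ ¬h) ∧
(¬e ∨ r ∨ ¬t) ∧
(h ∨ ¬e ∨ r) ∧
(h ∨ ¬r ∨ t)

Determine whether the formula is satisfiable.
No

No, the formula is not satisfiable.

No assignment of truth values to the variables can make all 17 clauses true simultaneously.

The formula is UNSAT (unsatisfiable).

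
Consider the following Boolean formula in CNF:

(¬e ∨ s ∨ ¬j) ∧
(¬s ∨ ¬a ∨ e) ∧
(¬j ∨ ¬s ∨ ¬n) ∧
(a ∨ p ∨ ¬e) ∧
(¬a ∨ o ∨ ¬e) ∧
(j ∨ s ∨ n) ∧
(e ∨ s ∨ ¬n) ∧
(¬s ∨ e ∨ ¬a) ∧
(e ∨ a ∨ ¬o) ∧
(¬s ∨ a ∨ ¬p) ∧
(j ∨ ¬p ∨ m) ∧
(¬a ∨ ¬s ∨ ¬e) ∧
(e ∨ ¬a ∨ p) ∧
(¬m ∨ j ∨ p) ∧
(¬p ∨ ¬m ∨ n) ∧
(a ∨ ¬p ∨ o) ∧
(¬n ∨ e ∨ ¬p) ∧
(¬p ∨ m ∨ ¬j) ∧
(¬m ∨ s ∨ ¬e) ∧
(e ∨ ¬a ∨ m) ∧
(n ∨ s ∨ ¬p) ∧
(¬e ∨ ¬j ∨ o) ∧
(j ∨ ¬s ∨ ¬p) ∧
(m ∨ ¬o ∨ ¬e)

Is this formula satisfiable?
Yes

Yes, the formula is satisfiable.

One satisfying assignment is: m=False, s=False, a=False, o=False, j=True, n=False, e=False, p=False

Verification: With this assignment, all 24 clauses evaluate to true.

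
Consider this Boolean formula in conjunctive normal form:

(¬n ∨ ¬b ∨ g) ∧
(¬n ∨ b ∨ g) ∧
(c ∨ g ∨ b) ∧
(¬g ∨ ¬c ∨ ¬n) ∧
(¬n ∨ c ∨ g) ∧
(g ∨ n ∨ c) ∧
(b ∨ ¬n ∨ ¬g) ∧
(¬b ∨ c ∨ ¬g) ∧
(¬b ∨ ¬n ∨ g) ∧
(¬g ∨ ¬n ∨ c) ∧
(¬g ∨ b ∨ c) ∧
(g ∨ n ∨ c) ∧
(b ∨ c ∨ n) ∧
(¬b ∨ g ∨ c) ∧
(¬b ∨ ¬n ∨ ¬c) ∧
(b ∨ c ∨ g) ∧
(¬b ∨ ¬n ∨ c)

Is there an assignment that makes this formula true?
Yes

Yes, the formula is satisfiable.

One satisfying assignment is: b=False, g=True, c=True, n=False

Verification: With this assignment, all 17 clauses evaluate to true.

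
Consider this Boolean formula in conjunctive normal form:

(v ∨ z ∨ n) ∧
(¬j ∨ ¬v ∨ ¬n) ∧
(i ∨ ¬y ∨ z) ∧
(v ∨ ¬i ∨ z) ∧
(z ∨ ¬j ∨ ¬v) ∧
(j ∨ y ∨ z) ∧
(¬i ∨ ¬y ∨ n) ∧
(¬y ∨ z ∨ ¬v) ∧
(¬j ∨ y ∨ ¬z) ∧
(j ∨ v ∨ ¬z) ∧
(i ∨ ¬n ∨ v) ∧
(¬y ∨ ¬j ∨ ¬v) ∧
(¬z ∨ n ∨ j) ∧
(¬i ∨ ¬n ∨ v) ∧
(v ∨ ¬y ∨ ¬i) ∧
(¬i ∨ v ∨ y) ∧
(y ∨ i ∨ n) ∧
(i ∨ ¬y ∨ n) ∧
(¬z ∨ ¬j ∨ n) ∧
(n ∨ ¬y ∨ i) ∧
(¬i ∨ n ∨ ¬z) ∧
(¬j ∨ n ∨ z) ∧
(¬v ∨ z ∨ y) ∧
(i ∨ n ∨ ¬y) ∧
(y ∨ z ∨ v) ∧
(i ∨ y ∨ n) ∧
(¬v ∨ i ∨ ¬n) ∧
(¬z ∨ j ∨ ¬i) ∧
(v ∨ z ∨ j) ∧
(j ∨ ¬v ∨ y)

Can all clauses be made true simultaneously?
No

No, the formula is not satisfiable.

No assignment of truth values to the variables can make all 30 clauses true simultaneously.

The formula is UNSAT (unsatisfiable).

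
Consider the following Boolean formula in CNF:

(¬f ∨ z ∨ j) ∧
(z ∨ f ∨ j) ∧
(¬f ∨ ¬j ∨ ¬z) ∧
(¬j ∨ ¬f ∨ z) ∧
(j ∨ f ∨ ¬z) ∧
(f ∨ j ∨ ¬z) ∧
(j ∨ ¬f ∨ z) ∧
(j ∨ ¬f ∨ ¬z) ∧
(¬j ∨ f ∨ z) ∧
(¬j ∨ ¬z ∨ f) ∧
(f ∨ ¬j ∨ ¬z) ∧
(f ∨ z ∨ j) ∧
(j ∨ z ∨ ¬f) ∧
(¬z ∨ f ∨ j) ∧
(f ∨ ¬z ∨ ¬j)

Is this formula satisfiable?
No

No, the formula is not satisfiable.

No assignment of truth values to the variables can make all 15 clauses true simultaneously.

The formula is UNSAT (unsatisfiable).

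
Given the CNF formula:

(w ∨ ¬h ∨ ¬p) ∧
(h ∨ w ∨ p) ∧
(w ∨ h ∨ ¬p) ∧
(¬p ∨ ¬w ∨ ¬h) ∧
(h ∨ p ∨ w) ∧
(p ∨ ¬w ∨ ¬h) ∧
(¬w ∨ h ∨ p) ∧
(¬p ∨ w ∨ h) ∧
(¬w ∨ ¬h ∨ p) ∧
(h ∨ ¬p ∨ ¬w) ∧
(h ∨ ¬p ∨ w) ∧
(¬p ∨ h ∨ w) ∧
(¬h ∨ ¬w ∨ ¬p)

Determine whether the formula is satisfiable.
Yes

Yes, the formula is satisfiable.

One satisfying assignment is: w=False, h=True, p=False

Verification: With this assignment, all 13 clauses evaluate to true.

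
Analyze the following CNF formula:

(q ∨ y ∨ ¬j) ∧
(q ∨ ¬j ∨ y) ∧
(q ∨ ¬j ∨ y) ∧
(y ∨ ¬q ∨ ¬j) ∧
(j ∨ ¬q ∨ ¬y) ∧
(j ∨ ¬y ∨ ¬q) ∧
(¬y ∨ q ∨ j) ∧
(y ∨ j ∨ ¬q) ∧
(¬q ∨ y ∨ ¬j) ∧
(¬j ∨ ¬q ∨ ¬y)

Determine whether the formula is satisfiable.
Yes

Yes, the formula is satisfiable.

One satisfying assignment is: y=False, q=False, j=False

Verification: With this assignment, all 10 clauses evaluate to true.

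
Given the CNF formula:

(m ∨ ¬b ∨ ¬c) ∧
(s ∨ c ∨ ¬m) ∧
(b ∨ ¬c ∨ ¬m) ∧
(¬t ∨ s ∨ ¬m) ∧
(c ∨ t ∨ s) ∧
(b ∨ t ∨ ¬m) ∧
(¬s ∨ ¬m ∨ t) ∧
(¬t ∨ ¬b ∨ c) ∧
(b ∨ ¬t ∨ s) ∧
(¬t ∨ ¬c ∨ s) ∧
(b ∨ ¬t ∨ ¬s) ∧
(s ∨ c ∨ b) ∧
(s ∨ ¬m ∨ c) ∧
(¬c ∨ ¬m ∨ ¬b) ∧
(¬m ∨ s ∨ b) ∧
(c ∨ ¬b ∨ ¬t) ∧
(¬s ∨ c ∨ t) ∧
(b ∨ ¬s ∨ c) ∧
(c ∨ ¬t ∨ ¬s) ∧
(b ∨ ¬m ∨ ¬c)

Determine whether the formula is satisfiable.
Yes

Yes, the formula is satisfiable.

One satisfying assignment is: b=False, c=True, s=True, t=False, m=False

Verification: With this assignment, all 20 clauses evaluate to true.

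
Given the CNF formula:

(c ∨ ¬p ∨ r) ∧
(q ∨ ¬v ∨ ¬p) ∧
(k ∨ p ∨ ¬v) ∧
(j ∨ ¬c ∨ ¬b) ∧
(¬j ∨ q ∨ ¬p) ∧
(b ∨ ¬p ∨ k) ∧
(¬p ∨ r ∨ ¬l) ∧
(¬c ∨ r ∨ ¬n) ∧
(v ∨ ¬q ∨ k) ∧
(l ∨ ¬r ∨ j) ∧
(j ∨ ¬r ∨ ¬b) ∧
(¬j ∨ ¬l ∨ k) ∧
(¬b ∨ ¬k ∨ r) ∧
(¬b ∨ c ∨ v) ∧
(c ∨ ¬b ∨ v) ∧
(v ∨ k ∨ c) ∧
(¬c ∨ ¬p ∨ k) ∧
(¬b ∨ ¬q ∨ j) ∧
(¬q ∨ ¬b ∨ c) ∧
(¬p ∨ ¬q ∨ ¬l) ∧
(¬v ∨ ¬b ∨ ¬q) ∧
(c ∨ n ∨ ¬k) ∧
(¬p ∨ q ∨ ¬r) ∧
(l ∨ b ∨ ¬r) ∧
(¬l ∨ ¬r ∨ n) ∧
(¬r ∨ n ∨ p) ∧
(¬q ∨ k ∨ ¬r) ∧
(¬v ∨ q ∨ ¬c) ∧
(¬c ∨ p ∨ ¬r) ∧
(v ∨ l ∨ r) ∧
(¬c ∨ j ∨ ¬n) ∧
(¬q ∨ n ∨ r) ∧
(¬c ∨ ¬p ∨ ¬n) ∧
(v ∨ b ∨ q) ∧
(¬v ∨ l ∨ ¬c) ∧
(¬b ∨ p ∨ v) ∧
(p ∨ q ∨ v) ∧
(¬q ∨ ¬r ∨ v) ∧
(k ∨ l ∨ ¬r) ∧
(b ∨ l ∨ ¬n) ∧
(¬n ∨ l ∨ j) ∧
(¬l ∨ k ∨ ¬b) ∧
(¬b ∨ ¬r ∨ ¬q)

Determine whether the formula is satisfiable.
Yes

Yes, the formula is satisfiable.

One satisfying assignment is: l=True, c=False, q=False, v=True, n=True, r=False, j=False, k=True, b=False, p=False

Verification: With this assignment, all 43 clauses evaluate to true.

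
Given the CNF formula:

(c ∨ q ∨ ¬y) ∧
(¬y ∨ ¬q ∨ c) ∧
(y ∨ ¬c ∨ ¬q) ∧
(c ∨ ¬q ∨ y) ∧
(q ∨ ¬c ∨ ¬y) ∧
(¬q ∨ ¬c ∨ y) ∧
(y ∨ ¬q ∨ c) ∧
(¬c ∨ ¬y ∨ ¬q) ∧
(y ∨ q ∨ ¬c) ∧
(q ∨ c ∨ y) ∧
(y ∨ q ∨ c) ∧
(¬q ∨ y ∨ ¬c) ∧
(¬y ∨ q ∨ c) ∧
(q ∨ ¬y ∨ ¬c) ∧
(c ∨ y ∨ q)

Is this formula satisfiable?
No

No, the formula is not satisfiable.

No assignment of truth values to the variables can make all 15 clauses true simultaneously.

The formula is UNSAT (unsatisfiable).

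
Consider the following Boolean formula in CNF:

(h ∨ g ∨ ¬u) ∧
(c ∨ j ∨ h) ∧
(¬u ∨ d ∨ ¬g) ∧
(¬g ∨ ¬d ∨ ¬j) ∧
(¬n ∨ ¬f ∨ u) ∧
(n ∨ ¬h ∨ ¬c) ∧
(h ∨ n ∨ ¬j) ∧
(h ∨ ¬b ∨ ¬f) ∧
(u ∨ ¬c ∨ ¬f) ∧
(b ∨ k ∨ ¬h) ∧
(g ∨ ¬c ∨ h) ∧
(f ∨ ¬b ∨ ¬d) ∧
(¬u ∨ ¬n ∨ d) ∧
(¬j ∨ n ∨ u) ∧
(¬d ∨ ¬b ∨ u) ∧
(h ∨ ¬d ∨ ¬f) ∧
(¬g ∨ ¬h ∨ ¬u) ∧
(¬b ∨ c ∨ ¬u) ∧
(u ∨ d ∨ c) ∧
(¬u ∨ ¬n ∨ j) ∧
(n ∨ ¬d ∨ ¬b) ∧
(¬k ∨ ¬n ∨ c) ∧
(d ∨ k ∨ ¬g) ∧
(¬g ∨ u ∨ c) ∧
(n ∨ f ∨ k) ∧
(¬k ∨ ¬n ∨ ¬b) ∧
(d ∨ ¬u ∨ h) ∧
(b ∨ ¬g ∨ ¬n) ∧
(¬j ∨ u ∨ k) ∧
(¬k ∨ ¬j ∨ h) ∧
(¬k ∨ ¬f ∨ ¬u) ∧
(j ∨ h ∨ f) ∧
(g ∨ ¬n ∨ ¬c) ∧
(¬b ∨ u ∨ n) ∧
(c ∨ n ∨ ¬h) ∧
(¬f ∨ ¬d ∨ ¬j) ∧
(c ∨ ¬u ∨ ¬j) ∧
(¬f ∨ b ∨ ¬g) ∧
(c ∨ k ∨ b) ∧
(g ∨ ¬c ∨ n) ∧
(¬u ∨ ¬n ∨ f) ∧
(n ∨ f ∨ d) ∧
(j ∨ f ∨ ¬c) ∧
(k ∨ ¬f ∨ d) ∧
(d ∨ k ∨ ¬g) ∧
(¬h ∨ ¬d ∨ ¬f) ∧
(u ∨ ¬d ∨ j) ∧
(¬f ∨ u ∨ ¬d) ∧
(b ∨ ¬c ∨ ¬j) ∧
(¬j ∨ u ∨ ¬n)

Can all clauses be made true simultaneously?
No

No, the formula is not satisfiable.

No assignment of truth values to the variables can make all 50 clauses true simultaneously.

The formula is UNSAT (unsatisfiable).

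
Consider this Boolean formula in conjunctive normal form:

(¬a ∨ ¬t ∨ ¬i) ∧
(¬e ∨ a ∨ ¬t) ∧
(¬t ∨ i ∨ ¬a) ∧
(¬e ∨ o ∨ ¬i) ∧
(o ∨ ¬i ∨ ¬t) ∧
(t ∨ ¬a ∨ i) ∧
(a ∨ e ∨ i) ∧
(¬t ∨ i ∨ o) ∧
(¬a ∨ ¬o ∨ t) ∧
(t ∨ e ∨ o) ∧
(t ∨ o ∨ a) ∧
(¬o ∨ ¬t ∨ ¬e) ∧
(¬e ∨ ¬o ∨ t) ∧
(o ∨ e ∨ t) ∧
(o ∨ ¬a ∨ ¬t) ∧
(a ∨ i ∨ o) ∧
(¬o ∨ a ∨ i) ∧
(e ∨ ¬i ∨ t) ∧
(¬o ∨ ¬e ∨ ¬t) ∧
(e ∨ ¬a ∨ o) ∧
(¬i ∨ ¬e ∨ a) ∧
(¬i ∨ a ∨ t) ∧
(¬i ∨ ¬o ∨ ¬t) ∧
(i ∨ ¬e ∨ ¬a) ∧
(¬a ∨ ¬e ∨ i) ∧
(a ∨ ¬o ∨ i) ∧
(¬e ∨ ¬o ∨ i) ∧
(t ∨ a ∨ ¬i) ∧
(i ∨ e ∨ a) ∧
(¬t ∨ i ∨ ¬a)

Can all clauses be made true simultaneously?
No

No, the formula is not satisfiable.

No assignment of truth values to the variables can make all 30 clauses true simultaneously.

The formula is UNSAT (unsatisfiable).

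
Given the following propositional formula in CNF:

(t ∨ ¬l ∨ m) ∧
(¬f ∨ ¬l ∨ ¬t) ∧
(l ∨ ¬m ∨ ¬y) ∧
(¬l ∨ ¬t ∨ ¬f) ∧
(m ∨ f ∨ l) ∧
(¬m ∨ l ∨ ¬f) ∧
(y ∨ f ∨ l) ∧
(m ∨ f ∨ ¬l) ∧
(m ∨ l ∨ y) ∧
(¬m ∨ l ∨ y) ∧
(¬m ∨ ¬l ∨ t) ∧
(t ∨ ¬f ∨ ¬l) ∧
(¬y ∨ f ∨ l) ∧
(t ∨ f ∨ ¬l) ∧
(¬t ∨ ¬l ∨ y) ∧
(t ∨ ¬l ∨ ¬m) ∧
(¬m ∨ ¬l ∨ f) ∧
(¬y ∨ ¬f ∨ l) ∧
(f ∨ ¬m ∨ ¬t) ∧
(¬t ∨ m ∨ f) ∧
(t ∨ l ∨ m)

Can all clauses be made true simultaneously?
No

No, the formula is not satisfiable.

No assignment of truth values to the variables can make all 21 clauses true simultaneously.

The formula is UNSAT (unsatisfiable).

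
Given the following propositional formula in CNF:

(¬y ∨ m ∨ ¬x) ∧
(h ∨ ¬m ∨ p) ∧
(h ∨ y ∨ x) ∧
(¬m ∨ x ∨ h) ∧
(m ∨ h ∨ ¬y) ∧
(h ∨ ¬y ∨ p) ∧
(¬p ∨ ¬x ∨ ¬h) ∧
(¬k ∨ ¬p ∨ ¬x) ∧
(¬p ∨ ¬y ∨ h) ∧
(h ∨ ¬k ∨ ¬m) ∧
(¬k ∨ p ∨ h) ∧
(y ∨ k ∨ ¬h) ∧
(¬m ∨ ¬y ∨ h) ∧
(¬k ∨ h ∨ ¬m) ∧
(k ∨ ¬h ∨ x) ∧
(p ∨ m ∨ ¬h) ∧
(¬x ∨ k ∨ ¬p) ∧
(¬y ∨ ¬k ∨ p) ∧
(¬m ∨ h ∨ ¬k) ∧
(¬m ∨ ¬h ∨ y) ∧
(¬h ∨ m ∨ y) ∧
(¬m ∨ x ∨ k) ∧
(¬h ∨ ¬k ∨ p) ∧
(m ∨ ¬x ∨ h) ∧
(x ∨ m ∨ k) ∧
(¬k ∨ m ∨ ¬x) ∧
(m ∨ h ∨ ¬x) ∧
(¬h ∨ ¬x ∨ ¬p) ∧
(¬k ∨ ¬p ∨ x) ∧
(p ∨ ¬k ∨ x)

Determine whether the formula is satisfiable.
Yes

Yes, the formula is satisfiable.

One satisfying assignment is: m=True, p=False, x=True, y=True, h=True, k=False

Verification: With this assignment, all 30 clauses evaluate to true.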